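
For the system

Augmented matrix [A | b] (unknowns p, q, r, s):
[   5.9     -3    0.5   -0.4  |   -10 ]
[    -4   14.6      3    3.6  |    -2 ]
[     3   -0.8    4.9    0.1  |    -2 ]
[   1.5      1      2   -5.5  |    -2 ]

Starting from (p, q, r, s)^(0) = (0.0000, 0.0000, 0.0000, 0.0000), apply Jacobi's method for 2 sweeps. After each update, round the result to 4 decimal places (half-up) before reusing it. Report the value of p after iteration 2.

Iteration 1:
  p = (-10 - (-3)·0.0000 - (0.5)·0.0000 - (-0.4)·0.0000) / (5.9) = -1.6949
  q = (-2 - (-4)·0.0000 - (3)·0.0000 - (3.6)·0.0000) / (14.6) = -0.1370
  r = (-2 - (3)·0.0000 - (-0.8)·0.0000 - (0.1)·0.0000) / (4.9) = -0.4082
  s = (-2 - (1.5)·0.0000 - (1)·0.0000 - (2)·0.0000) / (-5.5) = 0.3636
Iteration 2:
  p = (-10 - (-3)·-0.1370 - (0.5)·-0.4082 - (-0.4)·0.3636) / (5.9) = -1.7053
  q = (-2 - (-4)·-1.6949 - (3)·-0.4082 - (3.6)·0.3636) / (14.6) = -0.6071
  r = (-2 - (3)·-1.6949 - (-0.8)·-0.1370 - (0.1)·0.3636) / (4.9) = 0.5997
  s = (-2 - (1.5)·-1.6949 - (1)·-0.1370 - (2)·-0.4082) / (-5.5) = -0.2720

-1.7053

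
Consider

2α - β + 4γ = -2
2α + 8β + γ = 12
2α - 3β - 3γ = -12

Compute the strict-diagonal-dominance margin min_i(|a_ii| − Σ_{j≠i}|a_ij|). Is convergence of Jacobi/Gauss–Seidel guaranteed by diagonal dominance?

row 1: |2| − (1+4) = -3
row 2: |8| − (2+1) = 5
row 3: |-3| − (2+3) = -2
minimum over rows = -3 → not strictly diagonally dominant

-3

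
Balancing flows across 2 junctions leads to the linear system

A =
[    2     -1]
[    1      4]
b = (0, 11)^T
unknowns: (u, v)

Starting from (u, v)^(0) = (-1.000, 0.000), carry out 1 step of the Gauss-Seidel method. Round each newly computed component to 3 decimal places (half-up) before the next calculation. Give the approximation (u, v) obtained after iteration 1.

Iteration 1:
  u = (0 - (-1)·0.000) / (2) = 0.000
  v = (11 - (1)·0.000) / (4) = 2.750

(0.000, 2.750)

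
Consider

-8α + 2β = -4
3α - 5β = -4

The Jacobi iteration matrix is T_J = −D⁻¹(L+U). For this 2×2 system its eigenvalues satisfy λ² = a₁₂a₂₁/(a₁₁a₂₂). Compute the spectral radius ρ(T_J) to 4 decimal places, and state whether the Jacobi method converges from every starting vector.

0.3873

a₁₂a₂₁/(a₁₁a₂₂) = (2)·(3) / ((-8)·(-5)) = 0.150000
ρ = √|0.150000| = √0.150000 = 0.3873
ρ < 1, so Jacobi converges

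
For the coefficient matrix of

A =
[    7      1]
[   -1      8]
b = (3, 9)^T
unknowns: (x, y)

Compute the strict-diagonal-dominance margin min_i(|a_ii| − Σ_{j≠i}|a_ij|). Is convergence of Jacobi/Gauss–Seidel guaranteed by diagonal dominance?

6

row 1: |7| − (1) = 6
row 2: |8| − (1) = 7
minimum over rows = 6 → strictly diagonally dominant (convergence guaranteed)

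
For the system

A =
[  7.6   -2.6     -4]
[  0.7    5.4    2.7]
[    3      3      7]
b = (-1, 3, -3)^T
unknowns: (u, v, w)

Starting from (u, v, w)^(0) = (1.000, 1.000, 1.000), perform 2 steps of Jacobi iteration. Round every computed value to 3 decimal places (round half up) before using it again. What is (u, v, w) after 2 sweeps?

(-0.834, 1.103, -0.713)

Iteration 1:
  u = (-1 - (-2.6)·1.000 - (-4)·1.000) / (7.6) = 0.737
  v = (3 - (0.7)·1.000 - (2.7)·1.000) / (5.4) = -0.074
  w = (-3 - (3)·1.000 - (3)·1.000) / (7) = -1.286
Iteration 2:
  u = (-1 - (-2.6)·-0.074 - (-4)·-1.286) / (7.6) = -0.834
  v = (3 - (0.7)·0.737 - (2.7)·-1.286) / (5.4) = 1.103
  w = (-3 - (3)·0.737 - (3)·-0.074) / (7) = -0.713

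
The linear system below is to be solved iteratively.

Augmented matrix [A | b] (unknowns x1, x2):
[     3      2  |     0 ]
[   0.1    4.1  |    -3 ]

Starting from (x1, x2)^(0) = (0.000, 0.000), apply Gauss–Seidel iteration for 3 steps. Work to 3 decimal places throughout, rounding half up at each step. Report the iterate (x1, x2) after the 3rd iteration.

Iteration 1:
  x1 = (0 - (2)·0.000) / (3) = 0.000
  x2 = (-3 - (0.1)·0.000) / (4.1) = -0.732
Iteration 2:
  x1 = (0 - (2)·-0.732) / (3) = 0.488
  x2 = (-3 - (0.1)·0.488) / (4.1) = -0.744
Iteration 3:
  x1 = (0 - (2)·-0.744) / (3) = 0.496
  x2 = (-3 - (0.1)·0.496) / (4.1) = -0.744

(0.496, -0.744)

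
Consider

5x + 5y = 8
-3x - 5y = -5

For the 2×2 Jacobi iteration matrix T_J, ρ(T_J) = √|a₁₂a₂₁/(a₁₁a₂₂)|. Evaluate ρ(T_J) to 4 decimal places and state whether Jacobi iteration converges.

a₁₂a₂₁/(a₁₁a₂₂) = (5)·(-3) / ((5)·(-5)) = 0.600000
ρ = √|0.600000| = √0.600000 = 0.7746
ρ < 1, so Jacobi converges

0.7746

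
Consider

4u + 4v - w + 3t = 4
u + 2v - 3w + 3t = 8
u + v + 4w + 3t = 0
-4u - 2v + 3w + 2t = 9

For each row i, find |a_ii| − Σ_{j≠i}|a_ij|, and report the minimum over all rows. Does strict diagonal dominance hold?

row 1: |4| − (4+1+3) = -4
row 2: |2| − (1+3+3) = -5
row 3: |4| − (1+1+3) = -1
row 4: |2| − (4+2+3) = -7
minimum over rows = -7 → not strictly diagonally dominant

-7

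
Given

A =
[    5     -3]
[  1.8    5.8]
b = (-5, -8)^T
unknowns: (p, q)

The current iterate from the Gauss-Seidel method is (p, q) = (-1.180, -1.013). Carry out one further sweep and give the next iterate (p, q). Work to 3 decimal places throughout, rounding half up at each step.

One sweep:
  p = (-5 - (-3)·-1.013) / (5) = -1.608
  q = (-8 - (1.8)·-1.608) / (5.8) = -0.880

(-1.608, -0.880)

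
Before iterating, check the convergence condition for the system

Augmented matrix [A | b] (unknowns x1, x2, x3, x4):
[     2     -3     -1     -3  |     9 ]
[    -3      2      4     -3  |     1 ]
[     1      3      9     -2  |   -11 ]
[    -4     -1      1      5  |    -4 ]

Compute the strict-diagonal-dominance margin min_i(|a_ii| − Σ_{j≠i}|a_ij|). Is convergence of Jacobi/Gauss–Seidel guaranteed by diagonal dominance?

row 1: |2| − (3+1+3) = -5
row 2: |2| − (3+4+3) = -8
row 3: |9| − (1+3+2) = 3
row 4: |5| − (4+1+1) = -1
minimum over rows = -8 → not strictly diagonally dominant

-8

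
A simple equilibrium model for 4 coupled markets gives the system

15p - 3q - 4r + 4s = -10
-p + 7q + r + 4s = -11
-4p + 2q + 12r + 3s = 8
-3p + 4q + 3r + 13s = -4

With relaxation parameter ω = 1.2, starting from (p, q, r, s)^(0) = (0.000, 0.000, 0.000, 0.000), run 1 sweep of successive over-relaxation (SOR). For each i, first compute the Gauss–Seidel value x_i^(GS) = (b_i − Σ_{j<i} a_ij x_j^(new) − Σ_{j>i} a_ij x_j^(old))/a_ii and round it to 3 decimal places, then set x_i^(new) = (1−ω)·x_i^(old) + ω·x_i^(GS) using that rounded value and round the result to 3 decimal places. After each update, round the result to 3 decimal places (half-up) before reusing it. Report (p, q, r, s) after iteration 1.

(-0.800, -2.023, 0.884, -0.089)

Iteration 1:
  p: GS value = (-10 - (-3)·0.000 - (-4)·0.000 - (4)·0.000) / (15) = -0.667;  p ← (1−ω)·0.000 + ω·-0.667 = -0.800
  q: GS value = (-11 - (-1)·-0.800 - (1)·0.000 - (4)·0.000) / (7) = -1.686;  q ← (1−ω)·0.000 + ω·-1.686 = -2.023
  r: GS value = (8 - (-4)·-0.800 - (2)·-2.023 - (3)·0.000) / (12) = 0.737;  r ← (1−ω)·0.000 + ω·0.737 = 0.884
  s: GS value = (-4 - (-3)·-0.800 - (4)·-2.023 - (3)·0.884) / (13) = -0.074;  s ← (1−ω)·0.000 + ω·-0.074 = -0.089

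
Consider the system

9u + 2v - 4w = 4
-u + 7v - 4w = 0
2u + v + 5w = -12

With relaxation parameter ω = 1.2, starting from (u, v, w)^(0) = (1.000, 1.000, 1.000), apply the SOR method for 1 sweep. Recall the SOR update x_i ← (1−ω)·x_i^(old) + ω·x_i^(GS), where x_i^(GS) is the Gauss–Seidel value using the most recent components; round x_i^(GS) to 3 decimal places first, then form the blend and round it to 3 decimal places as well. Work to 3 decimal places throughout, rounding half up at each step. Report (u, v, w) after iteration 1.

Iteration 1:
  u: GS value = (4 - (2)·1.000 - (-4)·1.000) / (9) = 0.667;  u ← (1−ω)·1.000 + ω·0.667 = 0.600
  v: GS value = (0 - (-1)·0.600 - (-4)·1.000) / (7) = 0.657;  v ← (1−ω)·1.000 + ω·0.657 = 0.588
  w: GS value = (-12 - (2)·0.600 - (1)·0.588) / (5) = -2.758;  w ← (1−ω)·1.000 + ω·-2.758 = -3.510

(0.600, 0.588, -3.510)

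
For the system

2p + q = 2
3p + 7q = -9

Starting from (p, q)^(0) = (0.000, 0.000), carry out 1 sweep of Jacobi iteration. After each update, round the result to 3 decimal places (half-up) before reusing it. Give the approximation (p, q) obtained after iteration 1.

(1.000, -1.286)

Iteration 1:
  p = (2 - (1)·0.000) / (2) = 1.000
  q = (-9 - (3)·0.000) / (7) = -1.286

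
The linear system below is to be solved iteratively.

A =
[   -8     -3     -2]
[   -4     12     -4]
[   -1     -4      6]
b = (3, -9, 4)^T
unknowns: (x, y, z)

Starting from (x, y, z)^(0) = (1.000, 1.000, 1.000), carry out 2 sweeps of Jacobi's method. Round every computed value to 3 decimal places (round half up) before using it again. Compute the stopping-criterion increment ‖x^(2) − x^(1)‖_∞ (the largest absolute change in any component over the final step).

1.055

Iteration 1:
  x = (3 - (-3)·1.000 - (-2)·1.000) / (-8) = -1.000
  y = (-9 - (-4)·1.000 - (-4)·1.000) / (12) = -0.083
  z = (4 - (-1)·1.000 - (-4)·1.000) / (6) = 1.500
Iteration 2:
  x = (3 - (-3)·-0.083 - (-2)·1.500) / (-8) = -0.719
  y = (-9 - (-4)·-1.000 - (-4)·1.500) / (12) = -0.583
  z = (4 - (-1)·-1.000 - (-4)·-0.083) / (6) = 0.445
Change: (0.281, -0.500, -1.055) → max |·| = 1.055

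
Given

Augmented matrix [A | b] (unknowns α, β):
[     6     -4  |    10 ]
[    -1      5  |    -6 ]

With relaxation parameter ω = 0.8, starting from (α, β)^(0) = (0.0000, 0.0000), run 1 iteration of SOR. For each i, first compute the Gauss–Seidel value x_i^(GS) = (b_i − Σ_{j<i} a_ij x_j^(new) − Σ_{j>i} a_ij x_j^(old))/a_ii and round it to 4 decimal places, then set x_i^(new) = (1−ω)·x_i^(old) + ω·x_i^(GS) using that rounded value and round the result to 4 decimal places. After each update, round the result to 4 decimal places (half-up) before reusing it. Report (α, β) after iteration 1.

(1.3334, -0.7466)

Iteration 1:
  α: GS value = (10 - (-4)·0.0000) / (6) = 1.6667;  α ← (1−ω)·0.0000 + ω·1.6667 = 1.3334
  β: GS value = (-6 - (-1)·1.3334) / (5) = -0.9333;  β ← (1−ω)·0.0000 + ω·-0.9333 = -0.7466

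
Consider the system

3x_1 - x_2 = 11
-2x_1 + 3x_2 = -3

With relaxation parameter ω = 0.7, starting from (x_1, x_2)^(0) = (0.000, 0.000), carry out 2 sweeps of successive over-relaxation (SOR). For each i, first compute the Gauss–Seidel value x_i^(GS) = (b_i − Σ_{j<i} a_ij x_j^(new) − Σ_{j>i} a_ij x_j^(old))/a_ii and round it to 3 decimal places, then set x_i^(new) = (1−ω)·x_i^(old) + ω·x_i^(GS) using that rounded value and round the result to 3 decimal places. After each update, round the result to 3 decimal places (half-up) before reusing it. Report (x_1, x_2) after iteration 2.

Iteration 1:
  x_1: GS value = (11 - (-1)·0.000) / (3) = 3.667;  x_1 ← (1−ω)·0.000 + ω·3.667 = 2.567
  x_2: GS value = (-3 - (-2)·2.567) / (3) = 0.711;  x_2 ← (1−ω)·0.000 + ω·0.711 = 0.498
Iteration 2:
  x_1: GS value = (11 - (-1)·0.498) / (3) = 3.833;  x_1 ← (1−ω)·2.567 + ω·3.833 = 3.453
  x_2: GS value = (-3 - (-2)·3.453) / (3) = 1.302;  x_2 ← (1−ω)·0.498 + ω·1.302 = 1.061

(3.453, 1.061)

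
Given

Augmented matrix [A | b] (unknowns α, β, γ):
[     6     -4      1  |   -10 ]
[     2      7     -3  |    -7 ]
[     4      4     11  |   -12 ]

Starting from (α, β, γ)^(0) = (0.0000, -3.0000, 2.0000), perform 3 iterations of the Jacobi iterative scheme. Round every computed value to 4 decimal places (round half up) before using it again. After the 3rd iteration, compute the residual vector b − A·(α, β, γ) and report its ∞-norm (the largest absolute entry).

2.9957

Iteration 1:
  α = (-10 - (-4)·-3.0000 - (1)·2.0000) / (6) = -4.0000
  β = (-7 - (2)·0.0000 - (-3)·2.0000) / (7) = -0.1429
  γ = (-12 - (4)·0.0000 - (4)·-3.0000) / (11) = 0.0000
Iteration 2:
  α = (-10 - (-4)·-0.1429 - (1)·0.0000) / (6) = -1.7619
  β = (-7 - (2)·-4.0000 - (-3)·0.0000) / (7) = 0.1429
  γ = (-12 - (4)·-4.0000 - (4)·-0.1429) / (11) = 0.4156
Iteration 3:
  α = (-10 - (-4)·0.1429 - (1)·0.4156) / (6) = -1.6407
  β = (-7 - (2)·-1.7619 - (-3)·0.4156) / (7) = -0.3185
  γ = (-12 - (4)·-1.7619 - (4)·0.1429) / (11) = -0.5022
Residual b − A·x = (-0.9276, -2.9957, 1.3610); ∞-norm = 2.9957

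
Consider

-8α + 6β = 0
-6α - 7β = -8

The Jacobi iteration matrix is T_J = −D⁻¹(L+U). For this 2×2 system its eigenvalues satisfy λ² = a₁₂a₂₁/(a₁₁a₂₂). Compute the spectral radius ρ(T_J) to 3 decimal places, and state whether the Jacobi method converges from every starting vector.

a₁₂a₂₁/(a₁₁a₂₂) = (6)·(-6) / ((-8)·(-7)) = -0.642857
ρ = √|-0.642857| = √0.642857 = 0.802
ρ < 1, so Jacobi converges

0.802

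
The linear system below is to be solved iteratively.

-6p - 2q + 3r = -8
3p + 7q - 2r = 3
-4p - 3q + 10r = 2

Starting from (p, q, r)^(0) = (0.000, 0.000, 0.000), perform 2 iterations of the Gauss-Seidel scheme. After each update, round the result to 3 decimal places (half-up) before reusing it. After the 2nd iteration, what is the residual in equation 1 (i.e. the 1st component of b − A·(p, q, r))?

Iteration 1:
  p = (-8 - (-2)·0.000 - (3)·0.000) / (-6) = 1.333
  q = (3 - (3)·1.333 - (-2)·0.000) / (7) = -0.143
  r = (2 - (-4)·1.333 - (-3)·-0.143) / (10) = 0.690
Iteration 2:
  p = (-8 - (-2)·-0.143 - (3)·0.690) / (-6) = 1.726
  q = (3 - (3)·1.726 - (-2)·0.690) / (7) = -0.114
  r = (2 - (-4)·1.726 - (-3)·-0.114) / (10) = 0.856
Residual b − A·x = (-0.440, 0.332, 0.002)

-0.440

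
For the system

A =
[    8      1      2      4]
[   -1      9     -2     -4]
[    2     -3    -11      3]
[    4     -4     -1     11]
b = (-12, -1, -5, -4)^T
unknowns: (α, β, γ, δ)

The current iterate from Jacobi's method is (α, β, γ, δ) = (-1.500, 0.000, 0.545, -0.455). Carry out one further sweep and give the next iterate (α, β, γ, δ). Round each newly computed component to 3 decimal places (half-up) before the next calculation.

(-1.409, -0.359, 0.058, 0.231)

One sweep:
  α = (-12 - (1)·0.000 - (2)·0.545 - (4)·-0.455) / (8) = -1.409
  β = (-1 - (-1)·-1.500 - (-2)·0.545 - (-4)·-0.455) / (9) = -0.359
  γ = (-5 - (2)·-1.500 - (-3)·0.000 - (3)·-0.455) / (-11) = 0.058
  δ = (-4 - (4)·-1.500 - (-4)·0.000 - (-1)·0.545) / (11) = 0.231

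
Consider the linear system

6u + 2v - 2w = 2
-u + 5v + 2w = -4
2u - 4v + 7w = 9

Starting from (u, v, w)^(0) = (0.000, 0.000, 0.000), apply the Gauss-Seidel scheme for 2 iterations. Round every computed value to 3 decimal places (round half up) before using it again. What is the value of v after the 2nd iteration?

-0.942

Iteration 1:
  u = (2 - (2)·0.000 - (-2)·0.000) / (6) = 0.333
  v = (-4 - (-1)·0.333 - (2)·0.000) / (5) = -0.733
  w = (9 - (2)·0.333 - (-4)·-0.733) / (7) = 0.772
Iteration 2:
  u = (2 - (2)·-0.733 - (-2)·0.772) / (6) = 0.835
  v = (-4 - (-1)·0.835 - (2)·0.772) / (5) = -0.942
  w = (9 - (2)·0.835 - (-4)·-0.942) / (7) = 0.509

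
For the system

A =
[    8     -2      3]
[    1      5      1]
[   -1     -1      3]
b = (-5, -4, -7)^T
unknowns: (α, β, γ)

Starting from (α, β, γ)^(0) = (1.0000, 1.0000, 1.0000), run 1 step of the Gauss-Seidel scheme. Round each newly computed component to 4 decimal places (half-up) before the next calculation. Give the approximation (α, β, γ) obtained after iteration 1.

Iteration 1:
  α = (-5 - (-2)·1.0000 - (3)·1.0000) / (8) = -0.7500
  β = (-4 - (1)·-0.7500 - (1)·1.0000) / (5) = -0.8500
  γ = (-7 - (-1)·-0.7500 - (-1)·-0.8500) / (3) = -2.8667

(-0.7500, -0.8500, -2.8667)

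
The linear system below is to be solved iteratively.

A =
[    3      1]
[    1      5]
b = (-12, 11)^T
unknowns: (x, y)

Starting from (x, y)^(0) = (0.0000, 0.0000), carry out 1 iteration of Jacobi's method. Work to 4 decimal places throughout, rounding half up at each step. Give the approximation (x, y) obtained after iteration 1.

(-4.0000, 2.2000)

Iteration 1:
  x = (-12 - (1)·0.0000) / (3) = -4.0000
  y = (11 - (1)·0.0000) / (5) = 2.2000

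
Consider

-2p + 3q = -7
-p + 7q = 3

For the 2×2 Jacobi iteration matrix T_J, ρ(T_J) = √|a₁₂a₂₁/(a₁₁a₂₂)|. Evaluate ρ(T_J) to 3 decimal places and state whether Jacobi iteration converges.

0.463

a₁₂a₂₁/(a₁₁a₂₂) = (3)·(-1) / ((-2)·(7)) = 0.214286
ρ = √|0.214286| = √0.214286 = 0.463
ρ < 1, so Jacobi converges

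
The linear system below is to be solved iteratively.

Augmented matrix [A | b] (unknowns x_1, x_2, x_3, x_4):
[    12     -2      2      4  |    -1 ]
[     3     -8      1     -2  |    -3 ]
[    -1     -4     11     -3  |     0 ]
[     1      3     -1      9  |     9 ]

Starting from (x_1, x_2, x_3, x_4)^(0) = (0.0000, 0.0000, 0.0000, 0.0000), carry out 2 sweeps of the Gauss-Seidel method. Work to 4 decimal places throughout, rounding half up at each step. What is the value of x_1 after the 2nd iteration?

Iteration 1:
  x_1 = (-1 - (-2)·0.0000 - (2)·0.0000 - (4)·0.0000) / (12) = -0.0833
  x_2 = (-3 - (3)·-0.0833 - (1)·0.0000 - (-2)·0.0000) / (-8) = 0.3438
  x_3 = (0 - (-1)·-0.0833 - (-4)·0.3438 - (-3)·0.0000) / (11) = 0.1174
  x_4 = (9 - (1)·-0.0833 - (3)·0.3438 - (-1)·0.1174) / (9) = 0.9077
Iteration 2:
  x_1 = (-1 - (-2)·0.3438 - (2)·0.1174 - (4)·0.9077) / (12) = -0.3482
  x_2 = (-3 - (3)·-0.3482 - (1)·0.1174 - (-2)·0.9077) / (-8) = 0.0322
  x_3 = (0 - (-1)·-0.3482 - (-4)·0.0322 - (-3)·0.9077) / (11) = 0.2276
  x_4 = (9 - (1)·-0.3482 - (3)·0.0322 - (-1)·0.2276) / (9) = 1.0532

-0.3482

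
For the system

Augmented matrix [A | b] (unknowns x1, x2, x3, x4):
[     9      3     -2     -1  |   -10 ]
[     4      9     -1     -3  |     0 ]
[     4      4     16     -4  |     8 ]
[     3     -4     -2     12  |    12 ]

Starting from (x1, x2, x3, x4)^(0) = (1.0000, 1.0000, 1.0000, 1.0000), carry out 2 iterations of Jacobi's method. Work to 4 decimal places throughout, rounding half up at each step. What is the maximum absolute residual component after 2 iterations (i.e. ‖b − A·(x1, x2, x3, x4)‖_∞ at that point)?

4.8511

Iteration 1:
  x1 = (-10 - (3)·1.0000 - (-2)·1.0000 - (-1)·1.0000) / (9) = -1.1111
  x2 = (0 - (4)·1.0000 - (-1)·1.0000 - (-3)·1.0000) / (9) = 0.0000
  x3 = (8 - (4)·1.0000 - (4)·1.0000 - (-4)·1.0000) / (16) = 0.2500
  x4 = (12 - (3)·1.0000 - (-4)·1.0000 - (-2)·1.0000) / (12) = 1.2500
Iteration 2:
  x1 = (-10 - (3)·0.0000 - (-2)·0.2500 - (-1)·1.2500) / (9) = -0.9167
  x2 = (0 - (4)·-1.1111 - (-1)·0.2500 - (-3)·1.2500) / (9) = 0.9383
  x3 = (8 - (4)·-1.1111 - (4)·0.0000 - (-4)·1.2500) / (16) = 1.0903
  x4 = (12 - (3)·-1.1111 - (-4)·0.0000 - (-2)·0.2500) / (12) = 1.3194
Residual b − A·x = (-1.0646, 0.2706, -4.2536, 4.8511); ∞-norm = 4.8511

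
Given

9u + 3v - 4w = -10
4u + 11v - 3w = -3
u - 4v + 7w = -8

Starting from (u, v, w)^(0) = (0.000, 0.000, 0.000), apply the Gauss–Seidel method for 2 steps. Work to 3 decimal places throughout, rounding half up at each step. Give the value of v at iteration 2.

Iteration 1:
  u = (-10 - (3)·0.000 - (-4)·0.000) / (9) = -1.111
  v = (-3 - (4)·-1.111 - (-3)·0.000) / (11) = 0.131
  w = (-8 - (1)·-1.111 - (-4)·0.131) / (7) = -0.909
Iteration 2:
  u = (-10 - (3)·0.131 - (-4)·-0.909) / (9) = -1.559
  v = (-3 - (4)·-1.559 - (-3)·-0.909) / (11) = 0.046
  w = (-8 - (1)·-1.559 - (-4)·0.046) / (7) = -0.894

0.046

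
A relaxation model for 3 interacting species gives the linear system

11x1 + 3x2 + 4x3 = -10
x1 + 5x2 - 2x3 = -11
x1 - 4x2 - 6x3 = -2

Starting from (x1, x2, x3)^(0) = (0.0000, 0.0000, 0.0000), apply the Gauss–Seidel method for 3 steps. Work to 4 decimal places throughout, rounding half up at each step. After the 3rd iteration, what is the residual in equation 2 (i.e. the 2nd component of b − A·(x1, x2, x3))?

0.2068

Iteration 1:
  x1 = (-10 - (3)·0.0000 - (4)·0.0000) / (11) = -0.9091
  x2 = (-11 - (1)·-0.9091 - (-2)·0.0000) / (5) = -2.0182
  x3 = (-2 - (1)·-0.9091 - (-4)·-2.0182) / (-6) = 1.5273
Iteration 2:
  x1 = (-10 - (3)·-2.0182 - (4)·1.5273) / (11) = -0.9141
  x2 = (-11 - (1)·-0.9141 - (-2)·1.5273) / (5) = -1.4063
  x3 = (-2 - (1)·-0.9141 - (-4)·-1.4063) / (-6) = 1.1185
Iteration 3:
  x1 = (-10 - (3)·-1.4063 - (4)·1.1185) / (11) = -0.9323
  x2 = (-11 - (1)·-0.9323 - (-2)·1.1185) / (5) = -1.5661
  x3 = (-2 - (1)·-0.9323 - (-4)·-1.5661) / (-6) = 1.2220
Residual b − A·x = (0.0656, 0.2068, -0.0001)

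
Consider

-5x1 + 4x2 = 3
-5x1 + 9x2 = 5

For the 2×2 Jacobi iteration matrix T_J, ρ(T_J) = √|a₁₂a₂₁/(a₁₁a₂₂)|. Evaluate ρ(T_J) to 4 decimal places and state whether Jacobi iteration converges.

0.6667

a₁₂a₂₁/(a₁₁a₂₂) = (4)·(-5) / ((-5)·(9)) = 0.444444
ρ = √|0.444444| = √0.444444 = 0.6667
ρ < 1, so Jacobi converges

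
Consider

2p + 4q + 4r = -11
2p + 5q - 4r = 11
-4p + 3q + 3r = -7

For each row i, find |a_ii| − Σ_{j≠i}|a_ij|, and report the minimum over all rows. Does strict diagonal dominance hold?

row 1: |2| − (4+4) = -6
row 2: |5| − (2+4) = -1
row 3: |3| − (4+3) = -4
minimum over rows = -6 → not strictly diagonally dominant

-6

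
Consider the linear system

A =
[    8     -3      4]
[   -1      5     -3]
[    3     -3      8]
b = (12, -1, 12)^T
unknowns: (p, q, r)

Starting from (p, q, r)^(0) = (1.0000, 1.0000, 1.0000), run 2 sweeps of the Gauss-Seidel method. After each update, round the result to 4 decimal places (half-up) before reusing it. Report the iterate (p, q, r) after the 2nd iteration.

(1.1344, 0.7694, 1.3631)

Iteration 1:
  p = (12 - (-3)·1.0000 - (4)·1.0000) / (8) = 1.3750
  q = (-1 - (-1)·1.3750 - (-3)·1.0000) / (5) = 0.6750
  r = (12 - (3)·1.3750 - (-3)·0.6750) / (8) = 1.2375
Iteration 2:
  p = (12 - (-3)·0.6750 - (4)·1.2375) / (8) = 1.1344
  q = (-1 - (-1)·1.1344 - (-3)·1.2375) / (5) = 0.7694
  r = (12 - (3)·1.1344 - (-3)·0.7694) / (8) = 1.3631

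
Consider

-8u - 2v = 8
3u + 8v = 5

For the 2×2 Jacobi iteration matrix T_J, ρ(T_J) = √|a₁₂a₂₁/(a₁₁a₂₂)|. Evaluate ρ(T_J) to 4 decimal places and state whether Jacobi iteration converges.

0.3062

a₁₂a₂₁/(a₁₁a₂₂) = (-2)·(3) / ((-8)·(8)) = 0.093750
ρ = √|0.093750| = √0.093750 = 0.3062
ρ < 1, so Jacobi converges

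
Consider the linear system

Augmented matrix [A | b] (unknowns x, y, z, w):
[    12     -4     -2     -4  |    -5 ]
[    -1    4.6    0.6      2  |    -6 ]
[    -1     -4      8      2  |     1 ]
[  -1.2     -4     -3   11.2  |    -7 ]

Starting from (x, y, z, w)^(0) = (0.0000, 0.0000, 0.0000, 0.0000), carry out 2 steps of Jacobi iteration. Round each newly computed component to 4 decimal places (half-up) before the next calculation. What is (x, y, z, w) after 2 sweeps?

Iteration 1:
  x = (-5 - (-4)·0.0000 - (-2)·0.0000 - (-4)·0.0000) / (12) = -0.4167
  y = (-6 - (-1)·0.0000 - (0.6)·0.0000 - (2)·0.0000) / (4.6) = -1.3043
  z = (1 - (-1)·0.0000 - (-4)·0.0000 - (2)·0.0000) / (8) = 0.1250
  w = (-7 - (-1.2)·0.0000 - (-4)·0.0000 - (-3)·0.0000) / (11.2) = -0.6250
Iteration 2:
  x = (-5 - (-4)·-1.3043 - (-2)·0.1250 - (-4)·-0.6250) / (12) = -1.0389
  y = (-6 - (-1)·-0.4167 - (0.6)·0.1250 - (2)·-0.6250) / (4.6) = -1.1395
  z = (1 - (-1)·-0.4167 - (-4)·-1.3043 - (2)·-0.6250) / (8) = -0.4230
  w = (-7 - (-1.2)·-0.4167 - (-4)·-1.3043 - (-3)·0.1250) / (11.2) = -1.1020

(-1.0389, -1.1395, -0.4230, -1.1020)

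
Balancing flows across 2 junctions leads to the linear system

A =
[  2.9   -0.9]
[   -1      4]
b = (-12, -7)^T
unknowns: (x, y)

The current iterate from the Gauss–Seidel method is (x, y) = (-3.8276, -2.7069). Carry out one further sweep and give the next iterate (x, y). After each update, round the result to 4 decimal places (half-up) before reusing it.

(-4.9780, -2.9945)

One sweep:
  x = (-12 - (-0.9)·-2.7069) / (2.9) = -4.9780
  y = (-7 - (-1)·-4.9780) / (4) = -2.9945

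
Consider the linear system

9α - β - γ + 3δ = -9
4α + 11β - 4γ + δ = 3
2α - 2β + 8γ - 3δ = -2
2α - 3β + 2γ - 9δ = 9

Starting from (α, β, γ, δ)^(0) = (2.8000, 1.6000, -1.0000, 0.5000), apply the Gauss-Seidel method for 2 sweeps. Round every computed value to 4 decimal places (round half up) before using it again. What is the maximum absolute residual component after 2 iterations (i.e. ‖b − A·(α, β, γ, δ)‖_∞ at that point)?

Iteration 1:
  α = (-9 - (-1)·1.6000 - (-1)·-1.0000 - (3)·0.5000) / (9) = -1.1000
  β = (3 - (4)·-1.1000 - (-4)·-1.0000 - (1)·0.5000) / (11) = 0.2636
  γ = (-2 - (2)·-1.1000 - (-2)·0.2636 - (-3)·0.5000) / (8) = 0.2784
  δ = (9 - (2)·-1.1000 - (-3)·0.2636 - (2)·0.2784) / (-9) = -1.2704
Iteration 2:
  α = (-9 - (-1)·0.2636 - (-1)·0.2784 - (3)·-1.2704) / (9) = -0.5163
  β = (3 - (4)·-0.5163 - (-4)·0.2784 - (1)·-1.2704) / (11) = 0.6772
  γ = (-2 - (2)·-0.5163 - (-2)·0.6772 - (-3)·-1.2704) / (8) = -0.4280
  δ = (9 - (2)·-0.5163 - (-3)·0.6772 - (2)·-0.4280) / (-9) = -1.4356
Residual b − A·x = (0.2027, -2.6604, -0.4958, -0.0002); ∞-norm = 2.6604

2.6604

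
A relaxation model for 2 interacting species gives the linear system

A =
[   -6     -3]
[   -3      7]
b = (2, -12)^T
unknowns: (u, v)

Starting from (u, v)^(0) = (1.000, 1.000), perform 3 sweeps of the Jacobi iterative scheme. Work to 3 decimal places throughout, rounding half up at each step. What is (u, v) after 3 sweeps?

(0.702, -1.581)

Iteration 1:
  u = (2 - (-3)·1.000) / (-6) = -0.833
  v = (-12 - (-3)·1.000) / (7) = -1.286
Iteration 2:
  u = (2 - (-3)·-1.286) / (-6) = 0.310
  v = (-12 - (-3)·-0.833) / (7) = -2.071
Iteration 3:
  u = (2 - (-3)·-2.071) / (-6) = 0.702
  v = (-12 - (-3)·0.310) / (7) = -1.581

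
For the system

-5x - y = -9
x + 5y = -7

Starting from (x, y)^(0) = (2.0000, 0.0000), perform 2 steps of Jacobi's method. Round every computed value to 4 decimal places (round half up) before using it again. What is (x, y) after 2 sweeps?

Iteration 1:
  x = (-9 - (-1)·0.0000) / (-5) = 1.8000
  y = (-7 - (1)·2.0000) / (5) = -1.8000
Iteration 2:
  x = (-9 - (-1)·-1.8000) / (-5) = 2.1600
  y = (-7 - (1)·1.8000) / (5) = -1.7600

(2.1600, -1.7600)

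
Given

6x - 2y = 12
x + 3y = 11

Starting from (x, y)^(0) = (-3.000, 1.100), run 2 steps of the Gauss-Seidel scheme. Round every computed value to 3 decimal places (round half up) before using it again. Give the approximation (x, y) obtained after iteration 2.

Iteration 1:
  x = (12 - (-2)·1.100) / (6) = 2.367
  y = (11 - (1)·2.367) / (3) = 2.878
Iteration 2:
  x = (12 - (-2)·2.878) / (6) = 2.959
  y = (11 - (1)·2.959) / (3) = 2.680

(2.959, 2.680)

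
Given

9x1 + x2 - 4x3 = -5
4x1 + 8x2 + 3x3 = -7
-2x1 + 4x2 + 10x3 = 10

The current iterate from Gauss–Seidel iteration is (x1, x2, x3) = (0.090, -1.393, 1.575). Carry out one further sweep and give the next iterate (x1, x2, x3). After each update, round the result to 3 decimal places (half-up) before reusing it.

(0.299, -1.615, 1.706)

One sweep:
  x1 = (-5 - (1)·-1.393 - (-4)·1.575) / (9) = 0.299
  x2 = (-7 - (4)·0.299 - (3)·1.575) / (8) = -1.615
  x3 = (10 - (-2)·0.299 - (4)·-1.615) / (10) = 1.706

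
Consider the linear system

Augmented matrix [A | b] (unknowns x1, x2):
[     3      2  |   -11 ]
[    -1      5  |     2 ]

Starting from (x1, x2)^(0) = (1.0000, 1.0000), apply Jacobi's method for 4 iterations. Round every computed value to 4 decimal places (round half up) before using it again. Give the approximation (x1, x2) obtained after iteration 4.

Iteration 1:
  x1 = (-11 - (2)·1.0000) / (3) = -4.3333
  x2 = (2 - (-1)·1.0000) / (5) = 0.6000
Iteration 2:
  x1 = (-11 - (2)·0.6000) / (3) = -4.0667
  x2 = (2 - (-1)·-4.3333) / (5) = -0.4667
Iteration 3:
  x1 = (-11 - (2)·-0.4667) / (3) = -3.3555
  x2 = (2 - (-1)·-4.0667) / (5) = -0.4133
Iteration 4:
  x1 = (-11 - (2)·-0.4133) / (3) = -3.3911
  x2 = (2 - (-1)·-3.3555) / (5) = -0.2711

(-3.3911, -0.2711)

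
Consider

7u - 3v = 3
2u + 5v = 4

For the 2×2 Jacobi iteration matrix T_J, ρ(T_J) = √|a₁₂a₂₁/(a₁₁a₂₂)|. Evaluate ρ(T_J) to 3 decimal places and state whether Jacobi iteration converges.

0.414

a₁₂a₂₁/(a₁₁a₂₂) = (-3)·(2) / ((7)·(5)) = -0.171429
ρ = √|-0.171429| = √0.171429 = 0.414
ρ < 1, so Jacobi converges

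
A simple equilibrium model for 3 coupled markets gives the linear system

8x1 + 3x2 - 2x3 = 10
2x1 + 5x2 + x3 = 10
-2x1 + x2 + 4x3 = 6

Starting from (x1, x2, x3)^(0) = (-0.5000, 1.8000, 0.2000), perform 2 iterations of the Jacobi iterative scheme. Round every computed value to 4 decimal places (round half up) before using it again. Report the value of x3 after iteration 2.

1.2725

Iteration 1:
  x1 = (10 - (3)·1.8000 - (-2)·0.2000) / (8) = 0.6250
  x2 = (10 - (2)·-0.5000 - (1)·0.2000) / (5) = 2.1600
  x3 = (6 - (-2)·-0.5000 - (1)·1.8000) / (4) = 0.8000
Iteration 2:
  x1 = (10 - (3)·2.1600 - (-2)·0.8000) / (8) = 0.6400
  x2 = (10 - (2)·0.6250 - (1)·0.8000) / (5) = 1.5900
  x3 = (6 - (-2)·0.6250 - (1)·2.1600) / (4) = 1.2725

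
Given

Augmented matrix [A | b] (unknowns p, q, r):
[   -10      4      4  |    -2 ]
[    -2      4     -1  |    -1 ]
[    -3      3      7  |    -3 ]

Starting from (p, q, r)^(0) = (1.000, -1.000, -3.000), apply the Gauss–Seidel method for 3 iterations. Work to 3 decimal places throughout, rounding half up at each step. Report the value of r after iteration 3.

-0.323

Iteration 1:
  p = (-2 - (4)·-1.000 - (4)·-3.000) / (-10) = -1.400
  q = (-1 - (-2)·-1.400 - (-1)·-3.000) / (4) = -1.700
  r = (-3 - (-3)·-1.400 - (3)·-1.700) / (7) = -0.300
Iteration 2:
  p = (-2 - (4)·-1.700 - (4)·-0.300) / (-10) = -0.600
  q = (-1 - (-2)·-0.600 - (-1)·-0.300) / (4) = -0.625
  r = (-3 - (-3)·-0.600 - (3)·-0.625) / (7) = -0.418
Iteration 3:
  p = (-2 - (4)·-0.625 - (4)·-0.418) / (-10) = -0.217
  q = (-1 - (-2)·-0.217 - (-1)·-0.418) / (4) = -0.463
  r = (-3 - (-3)·-0.217 - (3)·-0.463) / (7) = -0.323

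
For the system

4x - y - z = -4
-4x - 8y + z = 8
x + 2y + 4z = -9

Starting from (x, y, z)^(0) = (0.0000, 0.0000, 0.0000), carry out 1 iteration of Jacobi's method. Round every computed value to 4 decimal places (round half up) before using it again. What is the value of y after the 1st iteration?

-1.0000

Iteration 1:
  x = (-4 - (-1)·0.0000 - (-1)·0.0000) / (4) = -1.0000
  y = (8 - (-4)·0.0000 - (1)·0.0000) / (-8) = -1.0000
  z = (-9 - (1)·0.0000 - (2)·0.0000) / (4) = -2.2500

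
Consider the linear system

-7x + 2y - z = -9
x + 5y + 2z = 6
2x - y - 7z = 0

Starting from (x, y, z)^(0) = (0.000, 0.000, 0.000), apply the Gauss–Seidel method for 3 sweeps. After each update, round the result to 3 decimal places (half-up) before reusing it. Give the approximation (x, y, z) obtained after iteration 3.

Iteration 1:
  x = (-9 - (2)·0.000 - (-1)·0.000) / (-7) = 1.286
  y = (6 - (1)·1.286 - (2)·0.000) / (5) = 0.943
  z = (0 - (2)·1.286 - (-1)·0.943) / (-7) = 0.233
Iteration 2:
  x = (-9 - (2)·0.943 - (-1)·0.233) / (-7) = 1.522
  y = (6 - (1)·1.522 - (2)·0.233) / (5) = 0.802
  z = (0 - (2)·1.522 - (-1)·0.802) / (-7) = 0.320
Iteration 3:
  x = (-9 - (2)·0.802 - (-1)·0.320) / (-7) = 1.469
  y = (6 - (1)·1.469 - (2)·0.320) / (5) = 0.778
  z = (0 - (2)·1.469 - (-1)·0.778) / (-7) = 0.309

(1.469, 0.778, 0.309)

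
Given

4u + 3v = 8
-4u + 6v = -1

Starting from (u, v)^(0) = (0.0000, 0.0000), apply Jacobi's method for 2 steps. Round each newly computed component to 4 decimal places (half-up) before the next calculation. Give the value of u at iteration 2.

2.1250

Iteration 1:
  u = (8 - (3)·0.0000) / (4) = 2.0000
  v = (-1 - (-4)·0.0000) / (6) = -0.1667
Iteration 2:
  u = (8 - (3)·-0.1667) / (4) = 2.1250
  v = (-1 - (-4)·2.0000) / (6) = 1.1667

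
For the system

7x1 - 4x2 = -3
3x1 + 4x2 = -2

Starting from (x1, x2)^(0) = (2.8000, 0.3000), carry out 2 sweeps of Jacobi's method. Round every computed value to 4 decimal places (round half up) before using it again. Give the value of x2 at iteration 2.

-0.3072

Iteration 1:
  x1 = (-3 - (-4)·0.3000) / (7) = -0.2571
  x2 = (-2 - (3)·2.8000) / (4) = -2.6000
Iteration 2:
  x1 = (-3 - (-4)·-2.6000) / (7) = -1.9143
  x2 = (-2 - (3)·-0.2571) / (4) = -0.3072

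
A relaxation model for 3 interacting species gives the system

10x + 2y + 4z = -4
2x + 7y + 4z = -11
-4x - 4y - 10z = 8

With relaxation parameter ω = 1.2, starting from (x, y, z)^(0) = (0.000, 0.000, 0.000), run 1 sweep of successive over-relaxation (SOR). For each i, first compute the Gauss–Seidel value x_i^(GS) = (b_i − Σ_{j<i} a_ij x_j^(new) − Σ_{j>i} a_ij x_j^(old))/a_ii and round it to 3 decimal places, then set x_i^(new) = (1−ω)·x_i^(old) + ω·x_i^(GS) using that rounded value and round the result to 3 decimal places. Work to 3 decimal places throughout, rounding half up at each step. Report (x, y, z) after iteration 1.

(-0.480, -1.721, 0.096)

Iteration 1:
  x: GS value = (-4 - (2)·0.000 - (4)·0.000) / (10) = -0.400;  x ← (1−ω)·0.000 + ω·-0.400 = -0.480
  y: GS value = (-11 - (2)·-0.480 - (4)·0.000) / (7) = -1.434;  y ← (1−ω)·0.000 + ω·-1.434 = -1.721
  z: GS value = (8 - (-4)·-0.480 - (-4)·-1.721) / (-10) = 0.080;  z ← (1−ω)·0.000 + ω·0.080 = 0.096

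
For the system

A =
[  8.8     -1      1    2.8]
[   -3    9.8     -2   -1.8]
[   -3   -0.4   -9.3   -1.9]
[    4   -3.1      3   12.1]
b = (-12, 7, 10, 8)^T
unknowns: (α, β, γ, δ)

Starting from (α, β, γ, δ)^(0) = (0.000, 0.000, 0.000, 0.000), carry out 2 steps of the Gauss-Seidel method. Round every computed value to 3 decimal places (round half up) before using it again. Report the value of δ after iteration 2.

1.502

Iteration 1:
  α = (-12 - (-1)·0.000 - (1)·0.000 - (2.8)·0.000) / (8.8) = -1.364
  β = (7 - (-3)·-1.364 - (-2)·0.000 - (-1.8)·0.000) / (9.8) = 0.297
  γ = (10 - (-3)·-1.364 - (-0.4)·0.297 - (-1.9)·0.000) / (-9.3) = -0.648
  δ = (8 - (4)·-1.364 - (-3.1)·0.297 - (3)·-0.648) / (12.1) = 1.349
Iteration 2:
  α = (-12 - (-1)·0.297 - (1)·-0.648 - (2.8)·1.349) / (8.8) = -1.685
  β = (7 - (-3)·-1.685 - (-2)·-0.648 - (-1.8)·1.349) / (9.8) = 0.314
  γ = (10 - (-3)·-1.685 - (-0.4)·0.314 - (-1.9)·1.349) / (-9.3) = -0.821
  δ = (8 - (4)·-1.685 - (-3.1)·0.314 - (3)·-0.821) / (12.1) = 1.502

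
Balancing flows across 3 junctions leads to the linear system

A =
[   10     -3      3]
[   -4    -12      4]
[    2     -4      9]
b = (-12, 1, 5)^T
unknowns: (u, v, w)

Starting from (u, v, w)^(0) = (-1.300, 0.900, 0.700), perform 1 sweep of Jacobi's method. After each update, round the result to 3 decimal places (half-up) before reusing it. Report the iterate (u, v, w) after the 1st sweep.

(-1.140, 0.583, 1.244)

Iteration 1:
  u = (-12 - (-3)·0.900 - (3)·0.700) / (10) = -1.140
  v = (1 - (-4)·-1.300 - (4)·0.700) / (-12) = 0.583
  w = (5 - (2)·-1.300 - (-4)·0.900) / (9) = 1.244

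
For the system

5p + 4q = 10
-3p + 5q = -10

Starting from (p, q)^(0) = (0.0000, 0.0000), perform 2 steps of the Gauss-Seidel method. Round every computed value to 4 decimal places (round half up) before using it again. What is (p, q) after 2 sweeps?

(2.6400, -0.4160)

Iteration 1:
  p = (10 - (4)·0.0000) / (5) = 2.0000
  q = (-10 - (-3)·2.0000) / (5) = -0.8000
Iteration 2:
  p = (10 - (4)·-0.8000) / (5) = 2.6400
  q = (-10 - (-3)·2.6400) / (5) = -0.4160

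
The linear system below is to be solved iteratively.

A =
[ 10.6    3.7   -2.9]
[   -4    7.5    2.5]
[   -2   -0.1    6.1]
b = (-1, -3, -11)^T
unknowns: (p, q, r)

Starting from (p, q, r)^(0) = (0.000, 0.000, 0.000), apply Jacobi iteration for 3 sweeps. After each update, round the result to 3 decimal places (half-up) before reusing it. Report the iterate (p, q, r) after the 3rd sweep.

(-0.651, -0.025, -1.948)

Iteration 1:
  p = (-1 - (3.7)·0.000 - (-2.9)·0.000) / (10.6) = -0.094
  q = (-3 - (-4)·0.000 - (2.5)·0.000) / (7.5) = -0.400
  r = (-11 - (-2)·0.000 - (-0.1)·0.000) / (6.1) = -1.803
Iteration 2:
  p = (-1 - (3.7)·-0.400 - (-2.9)·-1.803) / (10.6) = -0.448
  q = (-3 - (-4)·-0.094 - (2.5)·-1.803) / (7.5) = 0.151
  r = (-11 - (-2)·-0.094 - (-0.1)·-0.400) / (6.1) = -1.841
Iteration 3:
  p = (-1 - (3.7)·0.151 - (-2.9)·-1.841) / (10.6) = -0.651
  q = (-3 - (-4)·-0.448 - (2.5)·-1.841) / (7.5) = -0.025
  r = (-11 - (-2)·-0.448 - (-0.1)·0.151) / (6.1) = -1.948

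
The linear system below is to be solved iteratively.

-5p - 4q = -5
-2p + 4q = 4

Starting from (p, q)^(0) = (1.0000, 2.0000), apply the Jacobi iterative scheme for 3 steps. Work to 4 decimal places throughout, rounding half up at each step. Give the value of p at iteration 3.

0.4400

Iteration 1:
  p = (-5 - (-4)·2.0000) / (-5) = -0.6000
  q = (4 - (-2)·1.0000) / (4) = 1.5000
Iteration 2:
  p = (-5 - (-4)·1.5000) / (-5) = -0.2000
  q = (4 - (-2)·-0.6000) / (4) = 0.7000
Iteration 3:
  p = (-5 - (-4)·0.7000) / (-5) = 0.4400
  q = (4 - (-2)·-0.2000) / (4) = 0.9000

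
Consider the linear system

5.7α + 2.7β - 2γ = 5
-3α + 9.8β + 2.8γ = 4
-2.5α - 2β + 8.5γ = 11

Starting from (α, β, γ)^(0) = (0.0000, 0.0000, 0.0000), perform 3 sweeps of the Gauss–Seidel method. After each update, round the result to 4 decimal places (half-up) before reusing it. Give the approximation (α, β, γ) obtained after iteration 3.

Iteration 1:
  α = (5 - (2.7)·0.0000 - (-2)·0.0000) / (5.7) = 0.8772
  β = (4 - (-3)·0.8772 - (2.8)·0.0000) / (9.8) = 0.6767
  γ = (11 - (-2.5)·0.8772 - (-2)·0.6767) / (8.5) = 1.7113
Iteration 2:
  α = (5 - (2.7)·0.6767 - (-2)·1.7113) / (5.7) = 1.1571
  β = (4 - (-3)·1.1571 - (2.8)·1.7113) / (9.8) = 0.2734
  γ = (11 - (-2.5)·1.1571 - (-2)·0.2734) / (8.5) = 1.6988
Iteration 3:
  α = (5 - (2.7)·0.2734 - (-2)·1.6988) / (5.7) = 1.3438
  β = (4 - (-3)·1.3438 - (2.8)·1.6988) / (9.8) = 0.3342
  γ = (11 - (-2.5)·1.3438 - (-2)·0.3342) / (8.5) = 1.7680

(1.3438, 0.3342, 1.7680)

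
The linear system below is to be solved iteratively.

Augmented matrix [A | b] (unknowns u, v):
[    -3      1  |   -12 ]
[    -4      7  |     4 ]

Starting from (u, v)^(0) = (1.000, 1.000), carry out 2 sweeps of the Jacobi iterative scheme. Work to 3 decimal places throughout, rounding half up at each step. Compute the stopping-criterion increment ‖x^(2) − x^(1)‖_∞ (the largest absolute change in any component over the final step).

1.904

Iteration 1:
  u = (-12 - (1)·1.000) / (-3) = 4.333
  v = (4 - (-4)·1.000) / (7) = 1.143
Iteration 2:
  u = (-12 - (1)·1.143) / (-3) = 4.381
  v = (4 - (-4)·4.333) / (7) = 3.047
Change: (0.048, 1.904) → max |·| = 1.904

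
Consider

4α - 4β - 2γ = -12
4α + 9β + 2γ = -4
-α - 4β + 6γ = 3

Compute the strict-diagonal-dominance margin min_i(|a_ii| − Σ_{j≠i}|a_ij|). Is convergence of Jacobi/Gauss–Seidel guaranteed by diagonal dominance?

-2

row 1: |4| − (4+2) = -2
row 2: |9| − (4+2) = 3
row 3: |6| − (1+4) = 1
minimum over rows = -2 → not strictly diagonally dominant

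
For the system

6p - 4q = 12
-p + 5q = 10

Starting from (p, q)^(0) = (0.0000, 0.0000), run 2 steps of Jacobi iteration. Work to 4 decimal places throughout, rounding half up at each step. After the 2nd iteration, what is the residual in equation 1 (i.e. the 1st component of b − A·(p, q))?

Iteration 1:
  p = (12 - (-4)·0.0000) / (6) = 2.0000
  q = (10 - (-1)·0.0000) / (5) = 2.0000
Iteration 2:
  p = (12 - (-4)·2.0000) / (6) = 3.3333
  q = (10 - (-1)·2.0000) / (5) = 2.4000
Residual b − A·x = (1.6002, 1.3333)

1.6002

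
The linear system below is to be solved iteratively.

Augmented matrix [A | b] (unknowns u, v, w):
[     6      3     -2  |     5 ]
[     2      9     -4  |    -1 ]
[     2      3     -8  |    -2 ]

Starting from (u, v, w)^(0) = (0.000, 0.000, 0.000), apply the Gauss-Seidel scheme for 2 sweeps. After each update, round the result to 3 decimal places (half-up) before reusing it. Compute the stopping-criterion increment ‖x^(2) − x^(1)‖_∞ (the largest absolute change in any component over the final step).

0.264

Iteration 1:
  u = (5 - (3)·0.000 - (-2)·0.000) / (6) = 0.833
  v = (-1 - (2)·0.833 - (-4)·0.000) / (9) = -0.296
  w = (-2 - (2)·0.833 - (3)·-0.296) / (-8) = 0.347
Iteration 2:
  u = (5 - (3)·-0.296 - (-2)·0.347) / (6) = 1.097
  v = (-1 - (2)·1.097 - (-4)·0.347) / (9) = -0.201
  w = (-2 - (2)·1.097 - (3)·-0.201) / (-8) = 0.449
Change: (0.264, 0.095, 0.102) → max |·| = 0.264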